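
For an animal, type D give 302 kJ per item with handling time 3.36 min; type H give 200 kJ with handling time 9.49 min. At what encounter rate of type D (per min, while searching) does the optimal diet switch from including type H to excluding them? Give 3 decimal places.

Drop type H once their profitability E₂/h₂ falls below the rate achievable on type D alone: E₂/h₂ = λE₁/(1 + λh₁).
Solve for λ: λE₁h₂ = E₂(1 + λh₁) → λ(E₁h₂ − E₂h₁) = E₂ → λ = E₂/(E₁h₂ − E₂h₁).
λ = 200/(302×9.49 − 200×3.36) = 200/2194 = 0.09116 per min.

0.091 per min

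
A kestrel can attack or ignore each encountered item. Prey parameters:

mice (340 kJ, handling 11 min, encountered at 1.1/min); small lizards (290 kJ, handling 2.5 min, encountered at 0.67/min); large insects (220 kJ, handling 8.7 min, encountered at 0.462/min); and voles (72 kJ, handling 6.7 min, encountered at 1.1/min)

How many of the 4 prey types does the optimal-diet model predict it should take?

1

E/h in descending order: small lizards 116, mice 30.9, large insects 25.3, voles 10.7 kJ/min. The optimal diet is the largest prefix of this list for which every included type satisfies E_i/h_i > R on the types above it.
Rate on top 1: 72.64. mice: 30.9 < 72.64 → exclude; stop.
Optimal diet: small lizards — 1 of 4 types.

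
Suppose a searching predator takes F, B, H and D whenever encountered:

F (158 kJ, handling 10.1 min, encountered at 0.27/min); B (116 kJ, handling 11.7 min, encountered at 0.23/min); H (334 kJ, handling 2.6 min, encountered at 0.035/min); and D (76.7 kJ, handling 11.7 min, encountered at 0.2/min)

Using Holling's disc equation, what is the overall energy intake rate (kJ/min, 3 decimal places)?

10.890 kJ/min

R = (0.27×158 + 0.23×116 + 0.035×334 + 0.2×76.7) / (1 + 0.27×10.1 + 0.23×11.7 + 0.035×2.6 + 0.2×11.7) = 96.37/8.849 = 10.89 kJ/min.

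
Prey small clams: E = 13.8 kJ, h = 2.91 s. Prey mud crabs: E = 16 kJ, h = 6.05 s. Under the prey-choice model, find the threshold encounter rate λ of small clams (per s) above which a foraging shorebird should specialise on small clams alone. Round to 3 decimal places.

The zero-one rule: include mud crabs iff E₂/h₂ > λE₁/(1+λh₁). Equality gives the switch point.
λE₁h₂ = E₂ + λE₂h₁ ⇒ λ = E₂/(E₁h₂ − E₂h₁) = 16/(83.49 − 46.56) = 0.4333 per s.

0.433 per s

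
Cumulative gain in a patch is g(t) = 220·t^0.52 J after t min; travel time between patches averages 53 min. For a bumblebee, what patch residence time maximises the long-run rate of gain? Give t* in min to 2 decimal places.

57.42 min

Optimal t* satisfies g'(t*) = g(t*)/(T + t*).
g'(t) = 0.52·220·t^-0.48. Setting 0.52·220·t^-0.48 = 220·t^0.52/(53+t) gives 0.52(53+t) = t, so 0.48·t = 0.52×53.
t* = 0.52×53/0.48 = 57.42 min.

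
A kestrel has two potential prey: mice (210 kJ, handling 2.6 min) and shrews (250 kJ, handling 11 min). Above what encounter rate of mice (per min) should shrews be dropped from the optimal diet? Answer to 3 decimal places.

0.151 per min

Drop shrews once their profitability E₂/h₂ falls below the rate achievable on mice alone: E₂/h₂ = λE₁/(1 + λh₁).
Solve for λ: λE₁h₂ = E₂(1 + λh₁) → λ(E₁h₂ − E₂h₁) = E₂ → λ = E₂/(E₁h₂ − E₂h₁).
λ = 250/(210×11 − 250×2.6) = 250/1660 = 0.1506 per min.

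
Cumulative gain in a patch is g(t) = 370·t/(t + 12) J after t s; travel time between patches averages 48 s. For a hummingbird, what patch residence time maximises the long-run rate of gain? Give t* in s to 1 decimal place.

By the marginal value theorem, leave when the instantaneous gain rate g'(t) equals the habitat-wide average g(t)/(T + t).
g'(t) = 370·12/(t + 12)². Setting 370·12/(t+12)² = 370t/[(t+12)(48+t)] gives 12(48+t) = t(t+12), so t² = 12×48 = 576.
t* = √576 = 24 s.

24.0 s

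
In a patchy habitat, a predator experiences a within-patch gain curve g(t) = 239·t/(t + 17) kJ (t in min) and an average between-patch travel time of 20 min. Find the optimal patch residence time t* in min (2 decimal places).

Optimal t* satisfies g'(t*) = g(t*)/(T + t*).
g'(t) = 239·17/(t + 17)². Setting 239·17/(t+17)² = 239t/[(t+17)(20+t)] gives 17(20+t) = t(t+17), so t² = 17×20 = 340.
t* = √340 = 18.44 min.

18.44 min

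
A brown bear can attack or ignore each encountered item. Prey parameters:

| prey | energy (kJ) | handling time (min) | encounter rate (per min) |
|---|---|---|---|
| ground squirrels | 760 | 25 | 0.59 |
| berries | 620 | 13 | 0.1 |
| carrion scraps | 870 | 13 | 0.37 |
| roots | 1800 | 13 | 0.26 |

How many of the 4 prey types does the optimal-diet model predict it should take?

Profitabilities (E/h, kJ/min): roots 138, carrion scraps 66.9, berries 47.7, ground squirrels 30.4. Add prey in this order while the next type's profitability exceeds the intake rate on those already taken.
Rate on top 1: 106.8. carrion scraps: 66.9 < 106.8 → exclude; stop.
Optimal diet: roots — 1 of 4 types.

1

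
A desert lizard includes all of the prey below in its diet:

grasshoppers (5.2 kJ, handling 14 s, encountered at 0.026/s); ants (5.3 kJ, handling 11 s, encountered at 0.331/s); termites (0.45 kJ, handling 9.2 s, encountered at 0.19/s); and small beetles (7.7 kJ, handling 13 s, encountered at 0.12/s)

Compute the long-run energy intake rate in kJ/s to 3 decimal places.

R = (0.026×5.2 + 0.331×5.3 + 0.19×0.45 + 0.12×7.7) / (1 + 0.026×14 + 0.331×11 + 0.19×9.2 + 0.12×13) = 2.899/8.313 = 0.3487 kJ/s.

0.349 kJ/s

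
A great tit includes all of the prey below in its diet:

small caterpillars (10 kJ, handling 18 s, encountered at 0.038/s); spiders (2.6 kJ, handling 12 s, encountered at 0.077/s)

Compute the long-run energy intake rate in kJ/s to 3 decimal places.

0.222 kJ/s

Energy encountered per unit search time: 0.038×10 + 0.077×2.6 = 0.5802 kJ/s.
Handling time per unit search time: 0.038×18 + 0.077×12 = 1.608.
Rate = 0.5802/(1 + 1.608) = 0.2225 kJ/s.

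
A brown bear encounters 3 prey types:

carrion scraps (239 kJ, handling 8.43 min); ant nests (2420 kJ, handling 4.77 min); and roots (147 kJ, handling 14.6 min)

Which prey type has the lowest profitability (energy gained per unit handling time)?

Profitability E/h (kJ/min): carrion scraps = 239/8.43 = 28.4, ant nests = 2420/4.77 = 507, roots = 147/14.6 = 10.1.
Ranked: ant nests > carrion scraps > roots.

roots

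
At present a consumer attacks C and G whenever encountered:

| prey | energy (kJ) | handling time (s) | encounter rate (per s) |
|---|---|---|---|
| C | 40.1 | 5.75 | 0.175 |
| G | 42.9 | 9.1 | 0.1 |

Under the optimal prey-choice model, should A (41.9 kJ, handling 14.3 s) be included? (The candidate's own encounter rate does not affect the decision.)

Intake rate on the current diet: R = (0.175×40.1 + 0.1×42.9) / (1 + 0.175×5.75 + 0.1×9.1) = 11.31/2.916 = 3.877 kJ/s.
A: E/h = 41.9/14.3 = 2.93 kJ/s.
Since 2.93 < R, time spent handling A is better spent searching.

No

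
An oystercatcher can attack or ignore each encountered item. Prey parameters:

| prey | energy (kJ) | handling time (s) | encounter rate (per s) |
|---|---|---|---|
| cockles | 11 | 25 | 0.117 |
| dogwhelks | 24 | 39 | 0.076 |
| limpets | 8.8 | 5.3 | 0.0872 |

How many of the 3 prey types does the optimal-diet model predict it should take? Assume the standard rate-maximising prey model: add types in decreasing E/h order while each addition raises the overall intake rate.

Profitabilities (E/h, kJ/s): limpets 1.66, dogwhelks 0.615, cockles 0.44. Add prey in this order while the next type's profitability exceeds the intake rate on those already taken.
Rate on top 1: 0.5248. dogwhelks: 0.615 > 0.5248 → include.
Rate on top 2: 0.5855. cockles: 0.44 < 0.5855 → exclude; stop.
Optimal diet: limpets, dogwhelks — 2 of 3 types.

2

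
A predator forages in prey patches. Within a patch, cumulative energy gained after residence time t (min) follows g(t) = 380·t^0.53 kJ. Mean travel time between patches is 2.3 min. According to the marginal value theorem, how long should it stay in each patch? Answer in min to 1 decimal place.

2.6 min

By the marginal value theorem, leave when the instantaneous gain rate g'(t) equals the habitat-wide average g(t)/(T + t).
g'(t) = 0.53·380·t^-0.47. Setting 0.53·380·t^-0.47 = 380·t^0.53/(2.3+t) gives 0.53(2.3+t) = t, so 0.47·t = 0.53×2.3.
t* = 0.53×2.3/0.47 = 2.594 min.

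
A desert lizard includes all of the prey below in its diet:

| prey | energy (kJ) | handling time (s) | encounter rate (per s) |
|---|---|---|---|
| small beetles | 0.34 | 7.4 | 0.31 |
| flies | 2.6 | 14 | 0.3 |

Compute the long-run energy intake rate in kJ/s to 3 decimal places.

Energy encountered per unit search time: 0.31×0.34 + 0.3×2.6 = 0.8854 kJ/s.
Handling time per unit search time: 0.31×7.4 + 0.3×14 = 6.494.
Rate = 0.8854/(1 + 6.494) = 0.1181 kJ/s.

0.118 kJ/s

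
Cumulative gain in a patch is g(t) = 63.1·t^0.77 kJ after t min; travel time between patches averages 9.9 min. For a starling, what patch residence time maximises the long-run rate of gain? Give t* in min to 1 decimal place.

Optimal t* satisfies g'(t*) = g(t*)/(T + t*).
g'(t) = 0.77·63.1·t^-0.23. Setting 0.77·63.1·t^-0.23 = 63.1·t^0.77/(9.9+t) gives 0.77(9.9+t) = t, so 0.23·t = 0.77×9.9.
t* = 0.77×9.9/0.23 = 33.14 min.

33.1 min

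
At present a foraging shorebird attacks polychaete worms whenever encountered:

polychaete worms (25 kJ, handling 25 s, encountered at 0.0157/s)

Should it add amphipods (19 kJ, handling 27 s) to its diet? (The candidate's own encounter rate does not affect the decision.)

Intake rate on the current diet: R = (0.0157×25) / (1 + 0.0157×25) = 0.3925/1.393 = 0.2819 kJ/s.
amphipods: E/h = 19/27 = 0.7037 kJ/s.
0.7037 > 0.2819, so adding amphipods raises the average — include it.

Yes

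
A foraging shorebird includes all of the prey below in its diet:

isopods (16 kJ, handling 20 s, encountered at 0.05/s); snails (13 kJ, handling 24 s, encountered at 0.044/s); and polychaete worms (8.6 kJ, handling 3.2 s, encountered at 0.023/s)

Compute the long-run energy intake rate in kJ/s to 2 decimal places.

0.50 kJ/s

R = Σλ_iE_i / (1 + Σλ_ih_i)
Numerator: 0.05×16 + 0.044×13 + 0.023×8.6 = 1.57
Denominator: 1 + 0.05×20 + 0.044×24 + 0.023×3.2 = 3.13
R = 1.57/3.13 = 0.5016 kJ/s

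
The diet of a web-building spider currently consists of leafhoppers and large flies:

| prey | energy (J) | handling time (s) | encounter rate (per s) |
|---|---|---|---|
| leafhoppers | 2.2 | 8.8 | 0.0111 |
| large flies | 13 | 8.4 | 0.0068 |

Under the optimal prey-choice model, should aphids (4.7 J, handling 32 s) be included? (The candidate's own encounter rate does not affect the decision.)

Yes

Intake rate on the current diet: R = (0.0111×2.2 + 0.0068×13) / (1 + 0.0111×8.8 + 0.0068×8.4) = 0.1128/1.155 = 0.0977 J/s.
Profitability of aphids: 4.7/32 = 0.1469 J/s.
0.1469 > 0.0977, so adding aphids raises the average — include it.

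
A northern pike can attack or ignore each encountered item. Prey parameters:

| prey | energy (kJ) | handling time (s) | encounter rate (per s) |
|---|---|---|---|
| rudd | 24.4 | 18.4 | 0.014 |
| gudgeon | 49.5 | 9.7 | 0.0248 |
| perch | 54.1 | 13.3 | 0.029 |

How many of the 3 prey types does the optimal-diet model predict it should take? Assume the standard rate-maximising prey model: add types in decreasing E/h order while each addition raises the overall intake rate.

Profitabilities (E/h, kJ/s): gudgeon 5.1, perch 4.07, rudd 1.33. Add prey in this order while the next type's profitability exceeds the intake rate on those already taken.
Rate on top 1: 0.9896. perch: 4.07 > 0.9896 → include.
Rate on top 2: 1.72. rudd: 1.33 < 1.72 → exclude; stop.
Optimal diet: gudgeon, perch — 2 of 3 types.

2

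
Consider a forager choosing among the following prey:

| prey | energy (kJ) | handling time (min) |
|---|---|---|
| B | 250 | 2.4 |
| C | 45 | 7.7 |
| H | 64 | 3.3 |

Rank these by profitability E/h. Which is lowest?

C

In descending order of E/h:
B: 250/2.4 = 104 kJ/min
H: 64/3.3 = 19.4 kJ/min
C: 45/7.7 = 5.84 kJ/min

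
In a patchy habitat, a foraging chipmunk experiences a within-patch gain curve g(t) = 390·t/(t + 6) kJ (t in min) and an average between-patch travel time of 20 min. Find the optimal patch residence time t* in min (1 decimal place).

By the marginal value theorem, leave when the instantaneous gain rate g'(t) equals the habitat-wide average g(t)/(T + t).
g'(t) = 390·6/(t + 6)². Setting 390·6/(t+6)² = 390t/[(t+6)(20+t)] gives 6(20+t) = t(t+6), so t² = 6×20 = 120.
t* = √120 = 10.95 min.

11.0 min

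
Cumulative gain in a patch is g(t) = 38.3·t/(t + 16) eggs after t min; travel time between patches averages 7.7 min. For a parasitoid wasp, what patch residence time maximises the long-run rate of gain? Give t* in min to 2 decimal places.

Optimal t* satisfies g'(t*) = g(t*)/(T + t*).
g'(t) = 38.3·16/(t + 16)². Setting 38.3·16/(t+16)² = 38.3t/[(t+16)(7.7+t)] gives 16(7.7+t) = t(t+16), so t² = 16×7.7 = 123.2.
t* = √123.2 = 11.1 min.

11.10 min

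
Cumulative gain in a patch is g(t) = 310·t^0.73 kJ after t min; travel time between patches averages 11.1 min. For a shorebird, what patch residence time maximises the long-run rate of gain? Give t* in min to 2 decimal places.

Optimal t* satisfies g'(t*) = g(t*)/(T + t*).
g'(t) = 0.73·310·t^-0.27. Setting 0.73·310·t^-0.27 = 310·t^0.73/(11.1+t) gives 0.73(11.1+t) = t, so 0.27·t = 0.73×11.1.
t* = 0.73×11.1/0.27 = 30.01 min.

30.01 min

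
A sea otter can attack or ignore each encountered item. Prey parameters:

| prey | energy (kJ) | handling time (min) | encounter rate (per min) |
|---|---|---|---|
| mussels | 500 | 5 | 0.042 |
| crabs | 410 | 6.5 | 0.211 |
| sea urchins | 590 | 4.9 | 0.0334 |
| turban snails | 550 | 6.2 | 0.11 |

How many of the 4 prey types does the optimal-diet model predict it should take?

Profitabilities (E/h, kJ/min): sea urchins 120, mussels 100, turban snails 88.7, crabs 63.1. Add prey in this order while the next type's profitability exceeds the intake rate on those already taken.
Rate on top 1: 16.93. mussels: 100 > 16.93 → include.
Rate on top 2: 29.63. turban snails: 88.7 > 29.63 → include.
Rate on top 3: 49.23. crabs: 63.1 > 49.23 → include.
Optimal diet: sea urchins, mussels, turban snails, crabs — 4 of 4 types.

4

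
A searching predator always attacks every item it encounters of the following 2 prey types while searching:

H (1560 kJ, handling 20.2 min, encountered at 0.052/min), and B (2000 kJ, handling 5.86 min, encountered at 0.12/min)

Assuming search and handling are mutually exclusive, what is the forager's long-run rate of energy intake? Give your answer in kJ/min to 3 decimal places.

Energy encountered per unit search time: 0.052×1560 + 0.12×2000 = 321.1 kJ/min.
Handling time per unit search time: 0.052×20.2 + 0.12×5.86 = 1.754.
Rate = 321.1/(1 + 1.754) = 116.6 kJ/min.

116.618 kJ/min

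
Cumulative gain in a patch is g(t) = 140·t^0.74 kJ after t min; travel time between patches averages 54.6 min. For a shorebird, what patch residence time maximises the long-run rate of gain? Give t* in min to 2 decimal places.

Maximise g(t)/(T+t): set derivative to zero → g'(t)(T+t) = g(t).
g'(t) = 0.74·140·t^-0.26. Setting 0.74·140·t^-0.26 = 140·t^0.74/(54.6+t) gives 0.74(54.6+t) = t, so 0.26·t = 0.74×54.6.
t* = 0.74×54.6/0.26 = 155.4 min.

155.40 min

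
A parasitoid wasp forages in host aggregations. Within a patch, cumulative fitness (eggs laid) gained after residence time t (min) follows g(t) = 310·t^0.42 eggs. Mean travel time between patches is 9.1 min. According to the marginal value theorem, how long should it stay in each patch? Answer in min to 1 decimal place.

Maximise g(t)/(T+t): set derivative to zero → g'(t)(T+t) = g(t).
g'(t) = 0.42·310·t^-0.58. Setting 0.42·310·t^-0.58 = 310·t^0.42/(9.1+t) gives 0.42(9.1+t) = t, so 0.58·t = 0.42×9.1.
t* = 0.42×9.1/0.58 = 6.59 min.

6.6 min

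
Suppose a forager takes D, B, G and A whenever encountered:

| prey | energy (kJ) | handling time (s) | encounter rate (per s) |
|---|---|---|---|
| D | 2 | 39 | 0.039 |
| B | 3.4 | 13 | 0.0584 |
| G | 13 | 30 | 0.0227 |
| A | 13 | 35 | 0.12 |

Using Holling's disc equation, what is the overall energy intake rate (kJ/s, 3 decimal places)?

0.261 kJ/s

Energy encountered per unit search time: 0.039×2 + 0.0584×3.4 + 0.0227×13 + 0.12×13 = 2.132 kJ/s.
Handling time per unit search time: 0.039×39 + 0.0584×13 + 0.0227×30 + 0.12×35 = 7.161.
Rate = 2.132/(1 + 7.161) = 0.2612 kJ/s.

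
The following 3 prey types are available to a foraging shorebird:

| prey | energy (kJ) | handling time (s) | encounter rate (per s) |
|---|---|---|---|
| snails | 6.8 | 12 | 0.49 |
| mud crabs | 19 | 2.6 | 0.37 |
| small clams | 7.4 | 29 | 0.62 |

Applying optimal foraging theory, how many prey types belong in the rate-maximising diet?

Profitabilities (E/h, kJ/s): mud crabs 7.31, snails 0.567, small clams 0.255. Add prey in this order while the next type's profitability exceeds the intake rate on those already taken.
Rate on top 1: 3.583. snails: 0.567 < 3.583 → exclude; stop.
Optimal diet: mud crabs — 1 of 3 types.

1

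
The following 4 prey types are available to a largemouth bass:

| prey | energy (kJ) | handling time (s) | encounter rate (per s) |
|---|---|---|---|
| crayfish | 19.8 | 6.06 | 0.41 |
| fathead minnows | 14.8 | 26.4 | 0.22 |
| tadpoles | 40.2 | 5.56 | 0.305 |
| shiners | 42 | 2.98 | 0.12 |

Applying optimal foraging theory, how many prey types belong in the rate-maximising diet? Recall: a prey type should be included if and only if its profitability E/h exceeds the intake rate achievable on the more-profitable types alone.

2

E/h in descending order: shiners 14.1, tadpoles 7.23, crayfish 3.27, fathead minnows 0.561 kJ/s. The optimal diet is the largest prefix of this list for which every included type satisfies E_i/h_i > R on the types above it.
Rate on top 1: 3.712. tadpoles: 7.23 > 3.712 → include.
Rate on top 2: 5.666. crayfish: 3.27 < 5.666 → exclude; stop.
Optimal diet: shiners, tadpoles — 2 of 4 types.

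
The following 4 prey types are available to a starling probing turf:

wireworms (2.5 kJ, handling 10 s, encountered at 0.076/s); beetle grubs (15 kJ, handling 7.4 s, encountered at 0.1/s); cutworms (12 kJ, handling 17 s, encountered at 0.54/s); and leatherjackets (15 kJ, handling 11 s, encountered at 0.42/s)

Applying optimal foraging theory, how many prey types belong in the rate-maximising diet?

2

E/h in descending order: beetle grubs 2.03, leatherjackets 1.36, cutworms 0.706, wireworms 0.25 kJ/s. The optimal diet is the largest prefix of this list for which every included type satisfies E_i/h_i > R on the types above it.
Rate on top 1: 0.8621. leatherjackets: 1.36 > 0.8621 → include.
Rate on top 2: 1.226. cutworms: 0.706 < 1.226 → exclude; stop.
Optimal diet: beetle grubs, leatherjackets — 2 of 4 types.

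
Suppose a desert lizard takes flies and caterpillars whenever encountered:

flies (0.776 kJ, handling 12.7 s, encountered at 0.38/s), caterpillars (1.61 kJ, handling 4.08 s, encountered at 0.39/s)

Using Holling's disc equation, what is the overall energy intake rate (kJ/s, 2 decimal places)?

0.12 kJ/s

Energy encountered per unit search time: 0.38×0.776 + 0.39×1.61 = 0.9228 kJ/s.
Handling time per unit search time: 0.38×12.7 + 0.39×4.08 = 6.417.
Rate = 0.9228/(1 + 6.417) = 0.1244 kJ/s.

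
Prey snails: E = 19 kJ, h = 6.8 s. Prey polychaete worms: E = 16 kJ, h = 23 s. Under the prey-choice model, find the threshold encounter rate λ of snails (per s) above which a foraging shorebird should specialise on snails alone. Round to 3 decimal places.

Drop polychaete worms once their profitability E₂/h₂ falls below the rate achievable on snails alone: E₂/h₂ = λE₁/(1 + λh₁).
Solve for λ: λE₁h₂ = E₂(1 + λh₁) → λ(E₁h₂ − E₂h₁) = E₂ → λ = E₂/(E₁h₂ − E₂h₁).
λ = 16/(19×23 − 16×6.8) = 16/328.2 = 0.04875 per s.

0.049 per s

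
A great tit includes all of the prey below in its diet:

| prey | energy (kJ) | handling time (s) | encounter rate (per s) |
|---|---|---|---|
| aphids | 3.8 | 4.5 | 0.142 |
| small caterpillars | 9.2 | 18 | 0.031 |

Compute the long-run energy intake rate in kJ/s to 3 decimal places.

R = Σλ_iE_i / (1 + Σλ_ih_i)
Numerator: 0.142×3.8 + 0.031×9.2 = 0.8248
Denominator: 1 + 0.142×4.5 + 0.031×18 = 2.197
R = 0.8248/2.197 = 0.3754 kJ/s

0.375 kJ/s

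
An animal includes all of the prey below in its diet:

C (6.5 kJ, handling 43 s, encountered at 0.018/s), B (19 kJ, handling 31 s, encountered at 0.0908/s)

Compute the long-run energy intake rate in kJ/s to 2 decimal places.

Energy encountered per unit search time: 0.018×6.5 + 0.0908×19 = 1.842 kJ/s.
Handling time per unit search time: 0.018×43 + 0.0908×31 = 3.589.
Rate = 1.842/(1 + 3.589) = 0.4015 kJ/s.

0.40 kJ/s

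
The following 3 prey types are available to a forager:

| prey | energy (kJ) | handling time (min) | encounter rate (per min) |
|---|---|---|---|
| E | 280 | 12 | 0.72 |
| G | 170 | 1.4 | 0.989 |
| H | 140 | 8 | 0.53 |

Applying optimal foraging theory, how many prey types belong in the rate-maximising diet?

1

E/h in descending order: G 121, E 23.3, H 17.5 kJ/min. The optimal diet is the largest prefix of this list for which every included type satisfies E_i/h_i > R on the types above it.
Rate on top 1: 70.51. E: 23.3 < 70.51 → exclude; stop.
Optimal diet: G — 1 of 3 types.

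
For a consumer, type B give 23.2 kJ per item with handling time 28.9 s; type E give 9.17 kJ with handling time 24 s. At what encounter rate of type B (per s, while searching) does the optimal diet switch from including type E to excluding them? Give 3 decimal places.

0.031 per s

At the threshold, the rate on type B alone equals the profitability of type E: λ·23.2/(1 + λ·28.9) = 9.17/24 = 0.3821.
Rearranging, λ(23.2 − 0.3821×28.9) = 0.3821, so λ = 0.3821/12.16 = 0.03143 per s.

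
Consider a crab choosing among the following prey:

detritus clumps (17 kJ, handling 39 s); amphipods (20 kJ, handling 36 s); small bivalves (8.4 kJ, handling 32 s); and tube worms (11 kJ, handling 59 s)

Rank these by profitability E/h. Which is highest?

In descending order of E/h:
amphipods: 20/36 = 0.556 kJ/s
detritus clumps: 17/39 = 0.436 kJ/s
small bivalves: 8.4/32 = 0.263 kJ/s
tube worms: 11/59 = 0.186 kJ/s

amphipods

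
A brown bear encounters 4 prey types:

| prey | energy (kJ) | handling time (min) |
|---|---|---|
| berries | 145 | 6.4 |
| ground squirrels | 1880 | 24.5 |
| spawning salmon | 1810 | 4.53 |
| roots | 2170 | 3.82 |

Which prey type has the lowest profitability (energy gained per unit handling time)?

berries

Profitability E/h (kJ/min): berries = 145/6.4 = 22.7, ground squirrels = 1880/24.5 = 76.7, spawning salmon = 1810/4.53 = 400, roots = 2170/3.82 = 568.
Ranked: roots > spawning salmon > ground squirrels > berries.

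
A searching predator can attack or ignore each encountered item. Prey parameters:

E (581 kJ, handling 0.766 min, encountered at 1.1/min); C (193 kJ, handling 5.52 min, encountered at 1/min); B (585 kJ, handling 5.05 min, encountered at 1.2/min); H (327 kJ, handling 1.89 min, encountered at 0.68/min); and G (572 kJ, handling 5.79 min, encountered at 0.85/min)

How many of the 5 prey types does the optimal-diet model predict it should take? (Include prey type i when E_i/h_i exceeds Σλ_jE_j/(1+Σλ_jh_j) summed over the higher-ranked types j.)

Rank by E/h (kJ/min): E 758, H 173, B 116, G 98.8, C 35. Include each in turn until the next type's E/h falls below the running intake rate.
Rate on top 1: 346.8. H: 173 < 346.8 → exclude; stop.
Optimal diet: E — 1 of 5 types.

1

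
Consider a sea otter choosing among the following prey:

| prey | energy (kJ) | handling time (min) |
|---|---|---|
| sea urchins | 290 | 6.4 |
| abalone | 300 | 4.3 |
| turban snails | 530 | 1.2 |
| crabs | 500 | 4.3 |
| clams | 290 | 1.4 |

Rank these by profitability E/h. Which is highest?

turban snails

In descending order of E/h:
turban snails: 530/1.2 = 442 kJ/min
clams: 290/1.4 = 207 kJ/min
crabs: 500/4.3 = 116 kJ/min
abalone: 300/4.3 = 69.8 kJ/min
sea urchins: 290/6.4 = 45.3 kJ/min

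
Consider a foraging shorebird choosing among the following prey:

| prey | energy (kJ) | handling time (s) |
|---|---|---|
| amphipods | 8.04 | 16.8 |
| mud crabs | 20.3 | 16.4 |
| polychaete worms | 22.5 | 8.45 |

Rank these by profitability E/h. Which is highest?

Profitability E/h (kJ/s): amphipods = 8.04/16.8 = 0.479, mud crabs = 20.3/16.4 = 1.24, polychaete worms = 22.5/8.45 = 2.66.
Ranked: polychaete worms > mud crabs > amphipods.

polychaete worms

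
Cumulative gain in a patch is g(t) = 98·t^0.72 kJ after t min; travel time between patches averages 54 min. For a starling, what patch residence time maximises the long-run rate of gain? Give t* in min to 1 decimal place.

Optimal t* satisfies g'(t*) = g(t*)/(T + t*).
g'(t) = 0.72·98·t^-0.28. Setting 0.72·98·t^-0.28 = 98·t^0.72/(54+t) gives 0.72(54+t) = t, so 0.28·t = 0.72×54.
t* = 0.72×54/0.28 = 138.9 min.

138.9 min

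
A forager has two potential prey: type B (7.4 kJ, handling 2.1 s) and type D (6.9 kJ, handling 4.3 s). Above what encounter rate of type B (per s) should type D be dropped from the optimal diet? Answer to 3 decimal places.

0.398 per s

Drop type D once their profitability E₂/h₂ falls below the rate achievable on type B alone: E₂/h₂ = λE₁/(1 + λh₁).
Solve for λ: λE₁h₂ = E₂(1 + λh₁) → λ(E₁h₂ − E₂h₁) = E₂ → λ = E₂/(E₁h₂ − E₂h₁).
λ = 6.9/(7.4×4.3 − 6.9×2.1) = 6.9/17.33 = 0.3982 per s.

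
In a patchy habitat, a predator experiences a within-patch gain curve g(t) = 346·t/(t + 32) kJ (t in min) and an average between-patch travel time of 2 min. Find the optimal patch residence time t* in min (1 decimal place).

Optimal t* satisfies g'(t*) = g(t*)/(T + t*).
g'(t) = 346·32/(t + 32)². Setting 346·32/(t+32)² = 346t/[(t+32)(2+t)] gives 32(2+t) = t(t+32), so t² = 32×2 = 64.
t* = √64 = 8 min.

8.0 min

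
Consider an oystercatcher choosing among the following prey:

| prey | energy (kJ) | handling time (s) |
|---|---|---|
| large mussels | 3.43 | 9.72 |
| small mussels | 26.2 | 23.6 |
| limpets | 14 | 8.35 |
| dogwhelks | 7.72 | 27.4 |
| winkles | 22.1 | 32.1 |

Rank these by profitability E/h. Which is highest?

limpets

Profitability E/h (kJ/s): large mussels = 3.43/9.72 = 0.353, small mussels = 26.2/23.6 = 1.11, limpets = 14/8.35 = 1.68, dogwhelks = 7.72/27.4 = 0.282, winkles = 22.1/32.1 = 0.688.
Ranked: limpets > small mussels > winkles > large mussels > dogwhelks.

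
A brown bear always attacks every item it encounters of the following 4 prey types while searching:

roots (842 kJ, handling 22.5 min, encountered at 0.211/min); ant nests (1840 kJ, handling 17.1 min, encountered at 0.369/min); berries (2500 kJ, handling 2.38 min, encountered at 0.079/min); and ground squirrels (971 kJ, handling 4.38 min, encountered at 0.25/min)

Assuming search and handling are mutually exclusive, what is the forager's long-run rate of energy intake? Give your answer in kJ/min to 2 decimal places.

Energy encountered per unit search time: 0.211×842 + 0.369×1840 + 0.079×2500 + 0.25×971 = 1297 kJ/min.
Handling time per unit search time: 0.211×22.5 + 0.369×17.1 + 0.079×2.38 + 0.25×4.38 = 12.34.
Rate = 1297/(1 + 12.34) = 97.21 kJ/min.

97.21 kJ/min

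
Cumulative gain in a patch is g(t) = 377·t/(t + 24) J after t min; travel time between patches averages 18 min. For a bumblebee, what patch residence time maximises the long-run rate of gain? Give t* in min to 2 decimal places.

20.78 min

Optimal t* satisfies g'(t*) = g(t*)/(T + t*).
g'(t) = 377·24/(t + 24)². Setting 377·24/(t+24)² = 377t/[(t+24)(18+t)] gives 24(18+t) = t(t+24), so t² = 24×18 = 432.
t* = √432 = 20.78 min.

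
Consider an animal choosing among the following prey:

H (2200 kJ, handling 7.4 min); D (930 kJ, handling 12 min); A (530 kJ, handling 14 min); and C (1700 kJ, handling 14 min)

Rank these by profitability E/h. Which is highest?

In descending order of E/h:
H: 2200/7.4 = 297 kJ/min
C: 1700/14 = 121 kJ/min
D: 930/12 = 77.5 kJ/min
A: 530/14 = 37.9 kJ/min

H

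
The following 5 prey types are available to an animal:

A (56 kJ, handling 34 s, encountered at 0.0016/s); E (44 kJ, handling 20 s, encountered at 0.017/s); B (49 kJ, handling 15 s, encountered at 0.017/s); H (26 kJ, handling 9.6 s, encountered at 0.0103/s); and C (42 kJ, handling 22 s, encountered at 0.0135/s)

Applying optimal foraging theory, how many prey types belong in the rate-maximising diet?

E/h in descending order: B 3.27, H 2.71, E 2.2, C 1.91, A 1.65 kJ/s. The optimal diet is the largest prefix of this list for which every included type satisfies E_i/h_i > R on the types above it.
Rate on top 1: 0.6637. H: 2.71 > 0.6637 → include.
Rate on top 2: 0.8131. E: 2.2 > 0.8131 → include.
Rate on top 3: 1.091. C: 1.91 > 1.091 → include.
Rate on top 4: 1.213. A: 1.65 > 1.213 → include.
Optimal diet: B, H, E, C, A — 5 of 5 types.

5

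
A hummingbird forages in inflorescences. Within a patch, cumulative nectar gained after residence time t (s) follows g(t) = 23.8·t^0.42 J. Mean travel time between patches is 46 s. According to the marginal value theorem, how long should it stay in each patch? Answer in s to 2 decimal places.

33.31 s

Optimal t* satisfies g'(t*) = g(t*)/(T + t*).
g'(t) = 0.42·23.8·t^-0.58. Setting 0.42·23.8·t^-0.58 = 23.8·t^0.42/(46+t) gives 0.42(46+t) = t, so 0.58·t = 0.42×46.
t* = 0.42×46/0.58 = 33.31 s.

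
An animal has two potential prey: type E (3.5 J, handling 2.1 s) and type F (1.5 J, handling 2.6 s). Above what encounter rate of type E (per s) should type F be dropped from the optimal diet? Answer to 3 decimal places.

Drop type F once their profitability E₂/h₂ falls below the rate achievable on type E alone: E₂/h₂ = λE₁/(1 + λh₁).
Solve for λ: λE₁h₂ = E₂(1 + λh₁) → λ(E₁h₂ − E₂h₁) = E₂ → λ = E₂/(E₁h₂ − E₂h₁).
λ = 1.5/(3.5×2.6 − 1.5×2.1) = 1.5/5.95 = 0.2521 per s.

0.252 per s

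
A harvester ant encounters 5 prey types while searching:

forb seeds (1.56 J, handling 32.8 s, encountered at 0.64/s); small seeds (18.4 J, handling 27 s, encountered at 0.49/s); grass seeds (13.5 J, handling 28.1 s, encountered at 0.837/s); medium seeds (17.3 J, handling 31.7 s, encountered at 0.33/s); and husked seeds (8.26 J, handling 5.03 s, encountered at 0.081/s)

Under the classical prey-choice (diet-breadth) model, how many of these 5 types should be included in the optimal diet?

Profitabilities (E/h, J/s): husked seeds 1.64, small seeds 0.681, medium seeds 0.546, grass seeds 0.48, forb seeds 0.0476. Add prey in this order while the next type's profitability exceeds the intake rate on those already taken.
Rate on top 1: 0.4754. small seeds: 0.681 > 0.4754 → include.
Rate on top 2: 0.6617. medium seeds: 0.546 < 0.6617 → exclude; stop.
Optimal diet: husked seeds, small seeds — 2 of 5 types.

2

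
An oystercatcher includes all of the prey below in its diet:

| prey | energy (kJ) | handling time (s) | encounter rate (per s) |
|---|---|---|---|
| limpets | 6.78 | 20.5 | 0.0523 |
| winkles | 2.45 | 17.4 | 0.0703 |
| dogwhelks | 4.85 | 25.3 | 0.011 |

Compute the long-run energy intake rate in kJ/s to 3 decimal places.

R = (0.0523×6.78 + 0.0703×2.45 + 0.011×4.85) / (1 + 0.0523×20.5 + 0.0703×17.4 + 0.011×25.3) = 0.5802/3.574 = 0.1623 kJ/s.

0.162 kJ/s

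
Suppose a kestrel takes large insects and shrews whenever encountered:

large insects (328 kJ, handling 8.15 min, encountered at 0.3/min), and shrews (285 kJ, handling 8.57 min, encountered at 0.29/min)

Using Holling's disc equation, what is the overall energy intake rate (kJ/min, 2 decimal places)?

30.53 kJ/min

Energy encountered per unit search time: 0.3×328 + 0.29×285 = 181 kJ/min.
Handling time per unit search time: 0.3×8.15 + 0.29×8.57 = 4.93.
Rate = 181/(1 + 4.93) = 30.53 kJ/min.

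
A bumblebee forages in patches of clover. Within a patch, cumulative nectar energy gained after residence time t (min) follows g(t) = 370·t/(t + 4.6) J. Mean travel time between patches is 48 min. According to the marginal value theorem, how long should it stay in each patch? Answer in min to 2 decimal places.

Optimal t* satisfies g'(t*) = g(t*)/(T + t*).
g'(t) = 370·4.6/(t + 4.6)². Setting 370·4.6/(t+4.6)² = 370t/[(t+4.6)(48+t)] gives 4.6(48+t) = t(t+4.6), so t² = 4.6×48 = 220.8.
t* = √220.8 = 14.86 min.

14.86 min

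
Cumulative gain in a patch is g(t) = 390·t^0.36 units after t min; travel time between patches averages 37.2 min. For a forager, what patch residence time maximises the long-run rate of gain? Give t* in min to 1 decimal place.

20.9 min

Maximise g(t)/(T+t): set derivative to zero → g'(t)(T+t) = g(t).
g'(t) = 0.36·390·t^-0.64. Setting 0.36·390·t^-0.64 = 390·t^0.36/(37.2+t) gives 0.36(37.2+t) = t, so 0.64·t = 0.36×37.2.
t* = 0.36×37.2/0.64 = 20.93 min.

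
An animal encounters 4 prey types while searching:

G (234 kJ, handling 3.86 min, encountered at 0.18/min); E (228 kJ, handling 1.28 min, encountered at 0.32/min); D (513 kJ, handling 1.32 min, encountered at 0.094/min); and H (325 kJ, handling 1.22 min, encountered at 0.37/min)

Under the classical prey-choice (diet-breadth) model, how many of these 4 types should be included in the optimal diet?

3

E/h in descending order: D 389, H 266, E 178, G 60.6 kJ/min. The optimal diet is the largest prefix of this list for which every included type satisfies E_i/h_i > R on the types above it.
Rate on top 1: 42.9. H: 266 > 42.9 → include.
Rate on top 2: 106.9. E: 178 > 106.9 → include.
Rate on top 3: 121.6. G: 60.6 < 121.6 → exclude; stop.
Optimal diet: D, H, E — 3 of 4 types.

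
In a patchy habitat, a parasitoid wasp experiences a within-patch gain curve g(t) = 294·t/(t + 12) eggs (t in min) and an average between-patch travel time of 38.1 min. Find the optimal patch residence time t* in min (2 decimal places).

21.38 min

By the marginal value theorem, leave when the instantaneous gain rate g'(t) equals the habitat-wide average g(t)/(T + t).
g'(t) = 294·12/(t + 12)². Setting 294·12/(t+12)² = 294t/[(t+12)(38.1+t)] gives 12(38.1+t) = t(t+12), so t² = 12×38.1 = 457.2.
t* = √457.2 = 21.38 min.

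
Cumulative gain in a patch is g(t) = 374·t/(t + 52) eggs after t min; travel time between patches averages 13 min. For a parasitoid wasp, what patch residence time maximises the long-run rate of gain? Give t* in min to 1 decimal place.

26.0 min

Optimal t* satisfies g'(t*) = g(t*)/(T + t*).
g'(t) = 374·52/(t + 52)². Setting 374·52/(t+52)² = 374t/[(t+52)(13+t)] gives 52(13+t) = t(t+52), so t² = 52×13 = 676.
t* = √676 = 26 min.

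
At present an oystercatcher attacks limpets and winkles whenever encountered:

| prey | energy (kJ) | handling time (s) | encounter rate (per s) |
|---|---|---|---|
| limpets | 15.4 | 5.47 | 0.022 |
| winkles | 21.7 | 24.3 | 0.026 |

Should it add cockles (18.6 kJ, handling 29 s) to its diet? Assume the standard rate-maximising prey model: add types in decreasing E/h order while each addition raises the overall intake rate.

On limpets and winkles alone, R = ΣλE/(1+Σλh) = 0.903/1.752 = 0.5154 kJ/s.
Profitability of cockles: 18.6/29 = 0.6414 kJ/s.
Since 0.6414 > R, including cockles increases the long-run rate.

Yes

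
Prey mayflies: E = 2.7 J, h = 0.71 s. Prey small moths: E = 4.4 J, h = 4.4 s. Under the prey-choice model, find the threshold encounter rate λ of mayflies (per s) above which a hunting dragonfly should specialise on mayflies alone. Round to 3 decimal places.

At the threshold, the rate on mayflies alone equals the profitability of small moths: λ·2.7/(1 + λ·0.71) = 4.4/4.4 = 1.
Rearranging, λ(2.7 − 1×0.71) = 1, so λ = 1/1.99 = 0.5025 per s.

0.503 per s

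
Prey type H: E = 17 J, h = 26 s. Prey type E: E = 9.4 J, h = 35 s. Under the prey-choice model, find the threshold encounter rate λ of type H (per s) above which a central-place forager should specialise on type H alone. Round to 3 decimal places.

0.027 per s

At the threshold, the rate on type H alone equals the profitability of type E: λ·17/(1 + λ·26) = 9.4/35 = 0.2686.
Rearranging, λ(17 − 0.2686×26) = 0.2686, so λ = 0.2686/10.02 = 0.02681 per s.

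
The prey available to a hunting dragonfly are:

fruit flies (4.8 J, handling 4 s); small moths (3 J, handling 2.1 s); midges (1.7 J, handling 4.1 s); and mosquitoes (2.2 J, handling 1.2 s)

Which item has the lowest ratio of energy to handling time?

midges

In descending order of E/h:
mosquitoes: 2.2/1.2 = 1.83 J/s
small moths: 3/2.1 = 1.43 J/s
fruit flies: 4.8/4 = 1.2 J/s
midges: 1.7/4.1 = 0.415 J/s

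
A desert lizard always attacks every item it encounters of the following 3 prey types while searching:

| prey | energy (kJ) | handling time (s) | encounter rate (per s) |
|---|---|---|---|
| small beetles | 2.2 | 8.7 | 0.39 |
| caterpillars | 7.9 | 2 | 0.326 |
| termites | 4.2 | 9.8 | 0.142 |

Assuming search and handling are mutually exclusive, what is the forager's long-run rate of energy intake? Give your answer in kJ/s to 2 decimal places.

R = (0.39×2.2 + 0.326×7.9 + 0.142×4.2) / (1 + 0.39×8.7 + 0.326×2 + 0.142×9.8) = 4.03/6.437 = 0.6261 kJ/s.

0.63 kJ/s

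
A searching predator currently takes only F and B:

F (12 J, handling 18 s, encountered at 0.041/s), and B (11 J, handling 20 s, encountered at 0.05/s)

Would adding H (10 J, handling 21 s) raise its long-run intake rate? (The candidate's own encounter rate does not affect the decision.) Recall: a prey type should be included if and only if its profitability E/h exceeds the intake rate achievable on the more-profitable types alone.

Yes

Current rate: (0.041×12 + 0.05×11)/(1 + 0.041×18 + 0.05×20) = 0.3806 J/s.
Profitability of H: 10/21 = 0.4762 J/s.
Since 0.4762 > R, including H increases the long-run rate.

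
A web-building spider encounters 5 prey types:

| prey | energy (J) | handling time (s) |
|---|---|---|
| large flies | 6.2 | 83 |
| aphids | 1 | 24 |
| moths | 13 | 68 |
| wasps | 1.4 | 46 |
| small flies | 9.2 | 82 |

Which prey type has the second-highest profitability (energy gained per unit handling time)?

In descending order of E/h:
moths: 13/68 = 0.191 J/s
small flies: 9.2/82 = 0.112 J/s
large flies: 6.2/83 = 0.0747 J/s
aphids: 1/24 = 0.0417 J/s
wasps: 1.4/46 = 0.0304 J/s

small flies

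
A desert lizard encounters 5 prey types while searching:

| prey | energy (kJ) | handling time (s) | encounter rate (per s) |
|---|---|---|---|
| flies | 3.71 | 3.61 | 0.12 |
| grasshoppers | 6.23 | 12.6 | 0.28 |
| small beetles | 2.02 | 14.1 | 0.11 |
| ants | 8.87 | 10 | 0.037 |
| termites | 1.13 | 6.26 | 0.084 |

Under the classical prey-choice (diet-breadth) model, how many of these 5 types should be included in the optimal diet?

3

E/h in descending order: flies 1.03, ants 0.887, grasshoppers 0.494, termites 0.181, small beetles 0.143 kJ/s. The optimal diet is the largest prefix of this list for which every included type satisfies E_i/h_i > R on the types above it.
Rate on top 1: 0.3106. ants: 0.887 > 0.3106 → include.
Rate on top 2: 0.4289. grasshoppers: 0.494 > 0.4289 → include.
Rate on top 3: 0.4723. termites: 0.181 < 0.4723 → exclude; stop.
Optimal diet: flies, ants, grasshoppers — 3 of 5 types.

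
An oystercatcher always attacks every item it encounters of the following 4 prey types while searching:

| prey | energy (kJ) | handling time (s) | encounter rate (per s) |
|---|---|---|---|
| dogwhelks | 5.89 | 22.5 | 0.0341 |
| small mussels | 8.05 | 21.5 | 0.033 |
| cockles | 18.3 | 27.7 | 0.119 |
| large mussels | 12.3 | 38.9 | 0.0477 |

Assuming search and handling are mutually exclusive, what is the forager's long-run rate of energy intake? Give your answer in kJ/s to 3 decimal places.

0.424 kJ/s

R = Σλ_iE_i / (1 + Σλ_ih_i)
Numerator: 0.0341×5.89 + 0.033×8.05 + 0.119×18.3 + 0.0477×12.3 = 3.231
Denominator: 1 + 0.0341×22.5 + 0.033×21.5 + 0.119×27.7 + 0.0477×38.9 = 7.629
R = 3.231/7.629 = 0.4235 kJ/s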